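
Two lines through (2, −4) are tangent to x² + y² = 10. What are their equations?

Let a tangent through (2, −4) have slope m. Its distance from (0, 0) must equal √10:
(−2m − (4))² = 10(m² + 1)
3m² − 8m − 3 = 0, so m = −1/3 or m = 3.
Through (2, −4) these give x + 3y = −10 and 3x − y = 10.

x + 3y = −10 and 3x − y = 10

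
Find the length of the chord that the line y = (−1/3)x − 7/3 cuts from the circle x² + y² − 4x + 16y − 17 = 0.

5√10

The distance from (2, −8) to the line is 15/√10, and r² = 85.
Half the chord is √(r² − d²) = √(125/2), so the full chord is 5√10.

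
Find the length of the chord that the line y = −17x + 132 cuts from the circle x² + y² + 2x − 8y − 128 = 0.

Centre (−1, 4), r² = 145. Perpendicular distance d from centre to line = |−145| / √290 = 145/√290.
Half the chord is √(r² − d²) = √(145/2), so the full chord is √290.

√290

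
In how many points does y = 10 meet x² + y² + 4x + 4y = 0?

d² = (0·(−2) + 1·(−2) − (10))² = 144; r² = 8.
Since d² > r², the line lies outside the circle.

0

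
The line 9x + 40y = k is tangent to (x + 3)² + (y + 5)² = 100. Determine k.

k = −637 or k = 183

The line touches the circle iff its distance from (−3, −5) is 10:
|9·(−3) + 40·(−5) − k| / √1681 = 10
|k − (−227)| = 10·41, so k = 183 or k = −637.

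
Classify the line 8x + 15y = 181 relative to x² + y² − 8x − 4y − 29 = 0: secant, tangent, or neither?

tangent

Centre (4, 2), r² = 49. Distance² from centre to line = (−119)²/289 = 49.
Since d² = r², the line is tangent.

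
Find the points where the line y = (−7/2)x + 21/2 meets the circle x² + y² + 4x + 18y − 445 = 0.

(−1, 14) and (11, −28)

Substitute y = (21 − 7x)/2:
53x² − 530x − 583 = 0  ⟹  x² − 10x − 11 = 0
x = 11 or x = −1, giving (11, −28) and (−1, 14).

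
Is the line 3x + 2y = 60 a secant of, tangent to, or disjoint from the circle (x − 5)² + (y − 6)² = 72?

Centre (5, 6), r² = 72. Distance² from centre to line = (−33)²/13 = 1089/13.
Since d² > r², the line lies outside the circle.

disjoint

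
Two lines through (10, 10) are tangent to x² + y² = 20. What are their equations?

2x − y = 10 and x − 2y = −10

A line y − (10) = m(x − (10)) is tangent when its distance from (0, 0) is 2√5:
[m·(−10) − (−10)]² = 20(m² + 1)
2m² − 5m + 2 = 0, so m = 2 or m = 1/2.
Through (10, 10) these give 2x − y = 10 and x − 2y = −10.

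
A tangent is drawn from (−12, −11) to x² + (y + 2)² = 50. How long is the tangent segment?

With centre O = (0, −2), |OP|² = 225 and r² = 50.
The tangent meets the radius at right angles, so tangent² = |PO|² − r² = 225 − 50 = 175.

5√7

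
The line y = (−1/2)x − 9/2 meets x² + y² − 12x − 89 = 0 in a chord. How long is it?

8√5

From the line, y = (−9 − x)/2. Substituting:
5x² − 30x − 275 = 0  ⟹  x² − 6x − 55 = 0
x = 11 or x = −5, giving (11, −10) and (−5, −2).
|(11, −10) − (−5, −2)| = √((16)² + (−8)²) = 8√5.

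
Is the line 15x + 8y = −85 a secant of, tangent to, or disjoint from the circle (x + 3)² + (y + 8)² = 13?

Centre (−3, −8), r² = 13. Distance² from centre to line = (−24)²/289 = 576/289.
Since d² < r², the line cuts the circle twice.

secant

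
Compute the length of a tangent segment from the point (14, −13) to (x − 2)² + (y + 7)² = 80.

With centre O = (2, −7), |OP|² = 180 and r² = 80.
Power of the point: PT² = |PO|² − r² = 100, so PT = 10.

10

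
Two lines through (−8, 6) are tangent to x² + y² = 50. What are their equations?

A line y − (6) = m(x − (−8)) is tangent when its distance from (0, 0) is 5√2:
[m·(8) − (−6)]² = 50(m² + 1)
7m² + 48m − 7 = 0, so m = −7 or m = 1/7.
Through (−8, 6) these give 7x + y = −50 and x − 7y = −50.

7x + y = −50 and x − 7y = −50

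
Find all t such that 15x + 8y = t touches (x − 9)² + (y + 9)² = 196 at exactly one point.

Tangency holds when the distance from the centre (9, −9) to the line equals the radius 14:
|15·9 + 8·(−9) − t| / √289 = 14
|t − (63)| = 14·17, so t = 301 or t = −175.

t = −175 or t = 301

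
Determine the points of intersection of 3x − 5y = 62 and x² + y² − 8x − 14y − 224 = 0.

From the line, y = (−62 + 3x)/5. Substituting:
34x² − 782x + 2584 = 0  ⟹  x² − 23x + 76 = 0
x = 19 or x = 4, giving (19, −1) and (4, −10).

(4, −10) and (19, −1)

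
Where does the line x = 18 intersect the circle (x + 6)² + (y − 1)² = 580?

The line gives x = 18. Substituting into the circle:
y² − 2y − 3 = 0
y = 3 or y = −1, giving (18, 3) and (18, −1).

(18, −1) and (18, 3)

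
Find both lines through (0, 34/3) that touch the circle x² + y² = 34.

5x − 3y = −34 and 5x + 3y = 34

Let a tangent through (0, 34/3) have slope m. Its distance from (0, 0) must equal √34:
[m·(0) − (−34/3)]² = 34(m² + 1)
9m² − 25 = 0, so m = 5/3 or m = −5/3.
With m = 5/3: 5x − 3y = −34. With m = −5/3: 5x + 3y = 34.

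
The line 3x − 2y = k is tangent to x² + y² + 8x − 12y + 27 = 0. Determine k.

k = −24 ± 5√13

Tangency holds when the distance from the centre (−4, 6) to the line equals the radius 5:
|3·(−4) − 2·6 − k| / √13 = 5
|k − (−24)| = 5√13.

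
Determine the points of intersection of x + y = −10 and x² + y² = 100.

Express y = −x − 10 and substitute into the circle:
2x² + 20x = 0  ⟹  x² + 10x = 0
x = 0 or x = −10, giving (0, −10) and (−10, 0).

(−10, 0) and (0, −10)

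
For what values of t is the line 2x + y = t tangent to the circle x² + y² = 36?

t = ±6√5

Tangency holds when the distance from the centre (0, 0) to the line equals the radius 6:
|2·0 + 1·0 − t| / √5 = 6
|t| = 6√5.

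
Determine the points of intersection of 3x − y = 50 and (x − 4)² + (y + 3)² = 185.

(12, −14) and (17, 1)

From the line, y = 3x − 50. Substituting:
10x² − 290x + 2040 = 0  ⟹  x² − 29x + 204 = 0
x = 17 or x = 12, giving (17, 1) and (12, −14).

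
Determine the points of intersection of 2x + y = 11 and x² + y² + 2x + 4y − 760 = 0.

(−7, 25) and (17, −23)

From the line, y = −2x + 11. Substituting:
5x² − 50x − 595 = 0  ⟹  x² − 10x − 119 = 0
x = 17 or x = −7, giving (17, −23) and (−7, 25).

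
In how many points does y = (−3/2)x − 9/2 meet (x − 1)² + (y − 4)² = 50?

2

Substituting the line into the circle gives 13x² + 94x + 93 = 0.
Discriminant = (94)² − 4·13·(93) = 4000 > 0.
Two real roots: the line is a secant.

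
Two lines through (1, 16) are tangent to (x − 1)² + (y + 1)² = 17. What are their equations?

4x − y = −12 and 4x + y = 20

Write the tangent as mx − y + (16 − m·(1)) = 0 and set its distance from the centre to √17:
[m·(0) − (−17)]² = 17(m² + 1)
m² − 16 = 0, so m = 4 or m = −4.
With m = 4: 4x − y = −12. With m = −4: 4x + y = 20.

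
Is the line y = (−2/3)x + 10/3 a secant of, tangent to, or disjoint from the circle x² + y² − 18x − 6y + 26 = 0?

secant

Substituting the line into the circle gives 13x² − 166x + 154 = 0.
Δ = 27556 − 8008 = 19548.
Two real roots: the line is a secant.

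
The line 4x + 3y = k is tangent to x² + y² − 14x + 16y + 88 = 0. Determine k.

Tangency holds when the distance from the centre (7, −8) to the line equals the radius 5:
|4·7 + 3·(−8) − k| / √25 = 5
|k − (4)| = 5·5, so k = 29 or k = −21.

k = −21 or k = 29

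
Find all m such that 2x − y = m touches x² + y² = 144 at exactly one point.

Tangency holds when the distance from the centre (0, 0) to the line equals the radius 12:
|2·0 − 1·0 − m| / √5 = 12
|m| = 12√5.

m = ±12√5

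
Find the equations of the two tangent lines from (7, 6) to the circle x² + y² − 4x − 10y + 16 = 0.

3x − 2y = 9 and 2x + 3y = 32

Write the tangent as mx − y + (6 − m·(7)) = 0 and set its distance from the centre to √13:
(−5m − (−1))² = 13(m² + 1)
6m² − 5m − 6 = 0, so m = 3/2 or m = −2/3.
With m = 3/2: 3x − 2y = 9. With m = −2/3: 2x + 3y = 32.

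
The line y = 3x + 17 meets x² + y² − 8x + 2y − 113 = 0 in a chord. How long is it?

Centre (4, −1), r² = 130. Perpendicular distance d from centre to line = |30| / √10 = 30/√10.
Chord = 2√(r² − d²) = 2·√(40) = 4√10.

4√10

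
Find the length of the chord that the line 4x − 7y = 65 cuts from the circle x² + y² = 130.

Centre (0, 0), r² = 130. Perpendicular distance d from centre to line = |−65| / √65 = 65/√65.
Chord = 2√(r² − d²) = 2·√(65) = 2√65.

2√65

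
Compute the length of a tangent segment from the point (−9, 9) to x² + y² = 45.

3√13

The centre is (0, 0) and r = 3√5. The square of the distance from P to the centre is 81 + 81 = 162.
Power of the point: PT² = |PO|² − r² = 117, so PT = 3√13.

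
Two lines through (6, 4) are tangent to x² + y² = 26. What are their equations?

5x − y = 26 and x + 5y = 26

Let a tangent through (6, 4) have slope m. Its distance from (0, 0) must equal √26:
(−6m − (−4))² = 26(m² + 1)
5m² − 24m − 5 = 0, so m = 5 or m = −1/5.
With m = 5: 5x − y = 26. With m = −1/5: x + 5y = 26.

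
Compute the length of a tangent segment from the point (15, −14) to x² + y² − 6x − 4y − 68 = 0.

√319

The centre is (3, 2) and r = 9. The square of the distance from P to the centre is 144 + 256 = 400.
Power of the point: PT² = |PO|² − r² = 319, so PT = √319.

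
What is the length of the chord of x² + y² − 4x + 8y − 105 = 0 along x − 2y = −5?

8√5

Centre (2, −4), r² = 125. Perpendicular distance d from centre to line = |15| / √5 = 15/√5.
Half the chord is √(r² − d²) = √(80), so the full chord is 8√5.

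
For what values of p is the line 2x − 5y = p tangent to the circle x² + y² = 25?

Tangency holds when the distance from the centre (0, 0) to the line equals the radius 5:
|2·0 − 5·0 − p| / √29 = 5
|p| = 5√29.

p = ±5√29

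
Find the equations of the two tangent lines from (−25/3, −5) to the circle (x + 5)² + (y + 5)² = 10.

3x + y = −30 and 3x − y = −20

Write the tangent as mx − y + (−5 − m·(−25/3)) = 0 and set its distance from the centre to √10:
(10/3m − (0))² = 10(m² + 1)
m² − 9 = 0, so m = −3 or m = 3.
Through (−25/3, −5) these give 3x + y = −30 and 3x − y = −20.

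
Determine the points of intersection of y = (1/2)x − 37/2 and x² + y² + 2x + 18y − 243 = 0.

(−11, −24) and (17, −10)

From the line, y = (−37 + x)/2. Substituting:
5x² − 30x − 935 = 0  ⟹  x² − 6x − 187 = 0
x = 17 or x = −11, giving (17, −10) and (−11, −24).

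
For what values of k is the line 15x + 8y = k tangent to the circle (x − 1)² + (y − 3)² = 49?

k = −80 or k = 158

For a tangent, require d(centre, line) = r = 7.
|15·1 + 8·3 − k| / √289 = 7
|k − (39)| = 7·17, so k = 158 or k = −80.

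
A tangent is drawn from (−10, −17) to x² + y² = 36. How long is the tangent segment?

√353

With centre O = (0, 0), |OP|² = 389 and r² = 36.
The tangent meets the radius at right angles, so tangent² = |PO|² − r² = 389 − 36 = 353.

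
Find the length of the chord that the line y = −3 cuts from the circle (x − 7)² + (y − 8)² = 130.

Centre (7, 8), r² = 130. Perpendicular distance d from centre to line = |11| / √1 = 11.
Chord = 2√(r² − d²) = 2·√(9) = 6.

6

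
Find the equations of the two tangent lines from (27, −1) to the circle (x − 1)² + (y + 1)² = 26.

A line y − (−1) = m(x − (27)) is tangent when its distance from (1, −1) is √26:
[m·(−26) − (0)]² = 26(m² + 1)
25m² − 1 = 0, so m = −1/5 or m = 1/5.
Through (27, −1) these give x + 5y = 22 and x − 5y = 32.

x + 5y = 22 and x − 5y = 32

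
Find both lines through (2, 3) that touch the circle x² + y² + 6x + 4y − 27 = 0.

A line y − (3) = m(x − (2)) is tangent when its distance from (−3, −2) is 2√10:
[m·(−5) − (−5)]² = 40(m² + 1)
3m² + 10m + 3 = 0, so m = −1/3 or m = −3.
Through (2, 3) these give x + 3y = 11 and 3x + y = 9.

x + 3y = 11 and 3x + y = 9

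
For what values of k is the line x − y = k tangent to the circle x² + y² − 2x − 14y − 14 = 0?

Tangency holds when the distance from the centre (1, 7) to the line equals the radius 8:
|1·1 − 1·7 − k| / √2 = 8
|k − (−6)| = 8√2.

k = −6 ± 8√2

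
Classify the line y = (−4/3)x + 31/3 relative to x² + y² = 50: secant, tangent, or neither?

Substituting the line into the circle gives 25x² − 248x + 511 = 0.
Discriminant = (−248)² − 4·25·(511) = 10404 > 0.
Two real roots: the line is a secant.

secant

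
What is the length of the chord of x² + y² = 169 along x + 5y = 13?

5√26

Express y = (13 − x)/5 and substitute into the circle:
26x² − 26x − 4056 = 0  ⟹  x² − x − 156 = 0
x = 13 or x = −12, giving (13, 0) and (−12, 5).
Chord length = distance between (13, 0) and (−12, 5) = √650 = 5√26.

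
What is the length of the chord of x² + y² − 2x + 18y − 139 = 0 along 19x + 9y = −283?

√442

Centre (1, −9), r² = 221. Perpendicular distance d from centre to line = |221| / √442 = 221/√442.
Half the chord is √(r² − d²) = √(221/2), so the full chord is √442.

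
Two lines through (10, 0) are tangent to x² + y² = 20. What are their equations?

x + 2y = 10 and x − 2y = 10

A line y − (0) = m(x − (10)) is tangent when its distance from (0, 0) is 2√5:
[m·(−10) − (0)]² = 20(m² + 1)
4m² − 1 = 0, so m = −1/2 or m = 1/2.
Through (10, 0) these give x + 2y = 10 and x − 2y = 10.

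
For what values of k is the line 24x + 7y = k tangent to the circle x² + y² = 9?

k = −75 or k = 75

Tangency holds when the distance from the centre (0, 0) to the line equals the radius 3:
|24·0 + 7·0 − k| / √625 = 3
|k| = 3·25, so k = 75 or k = −75.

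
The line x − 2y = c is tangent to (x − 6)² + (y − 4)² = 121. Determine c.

c = −2 ± 11√5

Tangency holds when the distance from the centre (6, 4) to the line equals the radius 11:
|1·6 − 2·4 − c| / √5 = 11
|c − (−2)| = 11√5.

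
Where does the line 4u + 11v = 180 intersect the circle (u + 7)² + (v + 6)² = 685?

From the line, v = (180 − 4u)/11. Substituting:
137u² − 274u − 16440 = 0  ⟹  u² − 2u − 120 = 0
u = 12 or u = −10, giving (12, 12) and (−10, 20).

(−10, 20) and (12, 12)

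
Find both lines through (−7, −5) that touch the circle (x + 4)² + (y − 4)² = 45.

2x + y = −19 and x − 2y = 3

Write the tangent as mx − y + (−5 − m·(−7)) = 0 and set its distance from the centre to 3√5:
(3m − (9))² = 45(m² + 1)
2m² + 3m − 2 = 0, so m = −2 or m = 1/2.
Through (−7, −5) these give 2x + y = −19 and x − 2y = 3.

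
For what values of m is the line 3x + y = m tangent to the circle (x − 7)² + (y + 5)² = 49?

The line touches the circle iff its distance from (7, −5) is 7:
|3·7 + 1·(−5) − m| / √10 = 7
|m − (16)| = 7√10.

m = 16 ± 7√10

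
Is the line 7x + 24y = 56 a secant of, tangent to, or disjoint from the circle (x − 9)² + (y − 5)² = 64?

secant

Substituting the line into the circle gives 625x² − 9472x + 13888 = 0.
Δ = 89718784 − 34720000 = 54998784.
Two real roots: the line is a secant.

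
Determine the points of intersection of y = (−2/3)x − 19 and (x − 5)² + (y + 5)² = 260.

Express y = (−57 − 2x)/3 and substitute into the circle:
13x² + 78x − 351 = 0  ⟹  x² + 6x − 27 = 0
x = 3 or x = −9, giving (3, −21) and (−9, −13).

(−9, −13) and (3, −21)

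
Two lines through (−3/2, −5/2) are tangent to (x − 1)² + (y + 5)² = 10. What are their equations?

Let a tangent through (−3/2, −5/2) have slope m. Its distance from (1, −5) must equal √10:
[m·(5/2) − (−5/2)]² = 10(m² + 1)
3m² − 10m + 3 = 0, so m = 3 or m = 1/3.
With m = 3: 3x − y = −2. With m = 1/3: x − 3y = 6.

3x − y = −2 and x − 3y = 6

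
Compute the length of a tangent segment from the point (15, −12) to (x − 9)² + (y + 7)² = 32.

Centre (9, −7), r² = 32. |PO|² = (6)² + (−5)² = 61.
Power of the point: PT² = |PO|² − r² = 29, so PT = √29.

√29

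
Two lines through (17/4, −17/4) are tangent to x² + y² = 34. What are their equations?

3x − 5y = 34 and 5x − 3y = 34

Let a tangent through (17/4, −17/4) have slope m. Its distance from (0, 0) must equal √34:
[m·(−17/4) − (17/4)]² = 34(m² + 1)
15m² − 34m + 15 = 0, so m = 3/5 or m = 5/3.
Through (17/4, −17/4) these give 3x − 5y = 34 and 5x − 3y = 34.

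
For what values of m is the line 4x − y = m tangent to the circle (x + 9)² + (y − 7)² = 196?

m = −43 ± 14√17

For a tangent, require d(centre, line) = r = 14.
|4·(−9) − 1·7 − m| / √17 = 14
|m − (−43)| = 14√17.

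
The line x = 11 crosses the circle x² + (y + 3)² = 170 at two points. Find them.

(11, −10) and (11, 4)

The line gives x = 11. Substituting into the circle:
y² + 6y − 40 = 0
y = 4 or y = −10, giving (11, 4) and (11, −10).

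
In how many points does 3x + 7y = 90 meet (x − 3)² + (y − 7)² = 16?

d² = (3·3 + 7·7 − (90))²/58 = 512/29; r² = 16.
Since d² > r², the line lies outside the circle.

0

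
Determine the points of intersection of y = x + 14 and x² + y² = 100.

(−8, 6) and (−6, 8)

From the line, y = x + 14. Substituting:
2x² + 28x + 96 = 0  ⟹  x² + 14x + 48 = 0
x = −6 or x = −8, giving (−6, 8) and (−8, 6).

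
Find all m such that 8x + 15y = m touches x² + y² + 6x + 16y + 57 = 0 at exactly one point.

m = −212 or m = −76

For a tangent, require d(centre, line) = r = 4.
|8·(−3) + 15·(−8) − m| / √289 = 4
|m − (−144)| = 4·17, so m = −76 or m = −212.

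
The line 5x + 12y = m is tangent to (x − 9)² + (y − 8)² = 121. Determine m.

m = −2 or m = 284

For a tangent, require d(centre, line) = r = 11.
|5·9 + 12·8 − m| / √169 = 11
|m − (141)| = 11·13, so m = 284 or m = −2.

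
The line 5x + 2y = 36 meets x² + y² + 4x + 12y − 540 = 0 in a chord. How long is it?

Centre (−2, −6), r² = 580. Perpendicular distance d from centre to line = |−58| / √29 = 58/√29.
Half the chord is √(r² − d²) = √(464), so the full chord is 8√29.

8√29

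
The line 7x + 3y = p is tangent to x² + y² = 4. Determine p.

For a tangent, require d(centre, line) = r = 2.
|7·0 + 3·0 − p| / √58 = 2
|p| = 2√58.

p = ±2√58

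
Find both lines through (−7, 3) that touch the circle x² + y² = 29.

Let a tangent through (−7, 3) have slope m. Its distance from (0, 0) must equal √29:
(7m − (−3))² = 29(m² + 1)
10m² + 21m − 10 = 0, so m = −5/2 or m = 2/5.
With m = −5/2: 5x + 2y = −29. With m = 2/5: 2x − 5y = −29.

5x + 2y = −29 and 2x − 5y = −29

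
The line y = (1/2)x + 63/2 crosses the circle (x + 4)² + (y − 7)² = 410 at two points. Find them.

Express y = (63 + x)/2 and substitute into the circle:
5x² + 130x + 825 = 0  ⟹  x² + 26x + 165 = 0
x = −11 or x = −15, giving (−11, 26) and (−15, 24).

(−15, 24) and (−11, 26)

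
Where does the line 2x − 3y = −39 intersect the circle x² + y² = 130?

(−9, 7) and (−3, 11)

Substitute y = (39 + 2x)/3:
13x² + 156x + 351 = 0  ⟹  x² + 12x + 27 = 0
x = −3 or x = −9, giving (−3, 11) and (−9, 7).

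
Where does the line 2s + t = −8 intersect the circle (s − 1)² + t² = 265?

Express t = −2s − 8 and substitute into the circle:
5s² + 30s − 200 = 0  ⟹  s² + 6s − 40 = 0
s = 4 or s = −10, giving (4, −16) and (−10, 12).

(−10, 12) and (4, −16)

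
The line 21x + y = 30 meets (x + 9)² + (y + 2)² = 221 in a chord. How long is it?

√442

Express y = −21x + 30 and substitute into the circle:
442x² − 1326x + 884 = 0  ⟹  x² − 3x + 2 = 0
x = 2 or x = 1, giving (2, −12) and (1, 9).
Chord length = distance between (2, −12) and (1, 9) = √442 = √442.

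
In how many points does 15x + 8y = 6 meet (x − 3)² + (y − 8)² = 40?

Substituting the line into the circle gives 289x² + 1356x + 1380 = 0.
Discriminant = (1356)² − 4·289·(1380) = 243456 > 0.
Two real roots: the line is a secant.

2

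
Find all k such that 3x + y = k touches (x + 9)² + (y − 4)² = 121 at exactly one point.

For a tangent, require d(centre, line) = r = 11.
|3·(−9) + 1·4 − k| / √10 = 11
|k − (−23)| = 11√10.

k = −23 ± 11√10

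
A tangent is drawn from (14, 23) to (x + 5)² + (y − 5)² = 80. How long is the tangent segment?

With centre O = (−5, 5), |OP|² = 685 and r² = 80.
The tangent meets the radius at right angles, so tangent² = |PO|² − r² = 685 − 80 = 605.

11√5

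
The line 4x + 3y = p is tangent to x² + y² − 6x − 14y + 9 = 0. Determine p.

Tangency holds when the distance from the centre (3, 7) to the line equals the radius 7:
|4·3 + 3·7 − p| / √25 = 7
|p − (33)| = 7·5, so p = 68 or p = −2.

p = −2 or p = 68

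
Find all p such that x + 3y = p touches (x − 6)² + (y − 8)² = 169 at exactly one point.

The line touches the circle iff its distance from (6, 8) is 13:
|1·6 + 3·8 − p| / √10 = 13
|p − (30)| = 13√10.

p = 30 ± 13√10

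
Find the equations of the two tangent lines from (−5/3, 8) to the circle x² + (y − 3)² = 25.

3x − 4y = −37 and y = 8

Write the tangent as mx − y + (8 − m·(−5/3)) = 0 and set its distance from the centre to 5:
[m·(5/3) − (−5)]² = 25(m² + 1)
4m² − 3m = 0, so m = 3/4 or m = 0.
With m = 3/4: 3x − 4y = −37. With m = 0: y = 8.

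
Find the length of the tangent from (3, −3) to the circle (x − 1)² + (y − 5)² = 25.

√43

With centre O = (1, 5), |OP|² = 68 and r² = 25.
By the tangent–radius right angle, tangent length = √(|PO|² − r²) = √43.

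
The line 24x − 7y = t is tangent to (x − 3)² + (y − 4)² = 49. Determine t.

t = −131 or t = 219

For a tangent, require d(centre, line) = r = 7.
|24·3 − 7·4 − t| / √625 = 7
|t − (44)| = 7·25, so t = 219 or t = −131.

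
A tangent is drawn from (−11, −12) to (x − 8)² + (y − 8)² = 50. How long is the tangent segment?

With centre O = (8, 8), |OP|² = 761 and r² = 50.
By the tangent–radius right angle, tangent length = √(|PO|² − r²) = √711 = 3√79.

3√79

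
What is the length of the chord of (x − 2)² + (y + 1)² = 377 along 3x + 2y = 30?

10√13

Substitute y = (30 − 3x)/2:
13x² − 208x − 468 = 0  ⟹  x² − 16x − 36 = 0
x = 18 or x = −2, giving (18, −12) and (−2, 18).
|(18, −12) − (−2, 18)| = √((20)² + (−30)²) = 10√13.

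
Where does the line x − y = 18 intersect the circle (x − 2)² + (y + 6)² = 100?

(2, −16) and (12, −6)

From the line, y = x − 18. Substituting:
2x² − 28x + 48 = 0  ⟹  x² − 14x + 24 = 0
x = 12 or x = 2, giving (12, −6) and (2, −16).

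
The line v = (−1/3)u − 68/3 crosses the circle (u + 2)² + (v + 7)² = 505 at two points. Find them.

(−23, −15) and (10, −26)

Express v = (−68 − u)/3 and substitute into the circle:
10u² + 130u − 2300 = 0  ⟹  u² + 13u − 230 = 0
u = 10 or u = −23, giving (10, −26) and (−23, −15).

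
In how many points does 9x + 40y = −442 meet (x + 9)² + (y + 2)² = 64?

2

Substituting the line into the circle gives 1681x² + 35316x + 158244 = 0.
Δ = 1247219856 − 1064032656 = 183187200.
Two real roots: the line is a secant.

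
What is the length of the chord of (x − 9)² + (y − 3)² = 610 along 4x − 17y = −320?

From the line, y = (320 + 4x)/17. Substituting:
305x² − 3050x − 80520 = 0  ⟹  x² − 10x − 264 = 0
x = 22 or x = −12, giving (22, 24) and (−12, 16).
Chord length = distance between (22, 24) and (−12, 16) = √1220 = 2√305.

2√305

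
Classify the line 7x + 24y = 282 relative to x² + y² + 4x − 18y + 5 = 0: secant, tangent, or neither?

secant

Centre (−2, 9), r² = 80. Distance² from centre to line = (−80)²/625 = 256/25.
Since d² < r², the line cuts the circle twice.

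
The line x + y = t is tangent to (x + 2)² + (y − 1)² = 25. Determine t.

For a tangent, require d(centre, line) = r = 5.
|1·(−2) + 1·1 − t| / √2 = 5
|t − (−1)| = 5√2.

t = −1 ± 5√2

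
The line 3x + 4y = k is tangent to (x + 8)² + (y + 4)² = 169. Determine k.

For a tangent, require d(centre, line) = r = 13.
|3·(−8) + 4·(−4) − k| / √25 = 13
|k − (−40)| = 13·5, so k = 25 or k = −105.

k = −105 or k = 25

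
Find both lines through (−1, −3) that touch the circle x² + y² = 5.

Let a tangent through (−1, −3) have slope m. Its distance from (0, 0) must equal √5:
[m·(1) − (3)]² = 5(m² + 1)
2m² + 3m − 2 = 0, so m = 1/2 or m = −2.
With m = 1/2: x − 2y = 5. With m = −2: 2x + y = −5.

x − 2y = 5 and 2x + y = −5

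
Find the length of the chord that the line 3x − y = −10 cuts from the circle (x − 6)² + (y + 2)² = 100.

The distance from (6, −2) to the line is 30/√10, and r² = 100.
Half the chord is √(r² − d²) = √(10), so the full chord is 2√10.

2√10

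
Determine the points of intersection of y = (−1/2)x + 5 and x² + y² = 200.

(−10, 10) and (14, −2)

Express y = (10 − x)/2 and substitute into the circle:
5x² − 20x − 700 = 0  ⟹  x² − 4x − 140 = 0
x = 14 or x = −10, giving (14, −2) and (−10, 10).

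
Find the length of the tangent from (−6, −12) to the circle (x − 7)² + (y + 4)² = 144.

The centre is (7, −4) and r = 12. The square of the distance from P to the centre is 169 + 64 = 233.
By the tangent–radius right angle, tangent length = √(|PO|² − r²) = √89.

√89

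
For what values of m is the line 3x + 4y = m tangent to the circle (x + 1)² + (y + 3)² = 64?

Tangency holds when the distance from the centre (−1, −3) to the line equals the radius 8:
|3·(−1) + 4·(−3) − m| / √25 = 8
|m − (−15)| = 8·5, so m = 25 or m = −55.

m = −55 or m = 25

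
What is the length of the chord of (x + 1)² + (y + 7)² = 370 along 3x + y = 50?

2√10

The distance from (−1, −7) to the line is 60/√10, and r² = 370.
Chord = 2√(r² − d²) = 2·√(10) = 2√10.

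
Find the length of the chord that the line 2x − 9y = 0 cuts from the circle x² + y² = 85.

2√85

Centre (0, 0), r² = 85. Perpendicular distance d from centre to line = |0| / √85 = 0/√85.
Chord = 2√(r² − d²) = 2·√(85) = 2√85.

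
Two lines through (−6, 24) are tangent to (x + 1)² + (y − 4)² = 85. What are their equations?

Let a tangent through (−6, 24) have slope m. Its distance from (−1, 4) must equal √85:
(5m − (−20))² = 85(m² + 1)
12m² − 40m − 63 = 0, so m = 9/2 or m = −7/6.
Through (−6, 24) these give 9x − 2y = −102 and 7x + 6y = 102.

9x − 2y = −102 and 7x + 6y = 102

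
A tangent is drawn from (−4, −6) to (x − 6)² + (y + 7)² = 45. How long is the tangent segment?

The centre is (6, −7) and r = 3√5. The square of the distance from P to the centre is 100 + 1 = 101.
The tangent meets the radius at right angles, so tangent² = |PO|² − r² = 101 − 45 = 56.

2√14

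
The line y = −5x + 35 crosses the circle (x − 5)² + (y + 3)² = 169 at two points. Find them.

Substitute y = −5x + 35:
26x² − 390x + 1300 = 0  ⟹  x² − 15x + 50 = 0
x = 10 or x = 5, giving (10, −15) and (5, 10).

(5, 10) and (10, −15)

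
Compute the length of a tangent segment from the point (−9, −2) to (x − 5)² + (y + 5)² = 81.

The centre is (5, −5) and r = 9. The square of the distance from P to the centre is 196 + 9 = 205.
By the tangent–radius right angle, tangent length = √(|PO|² − r²) = √124 = 2√31.

2√31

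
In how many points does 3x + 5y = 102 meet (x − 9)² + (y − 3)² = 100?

Substituting the line into the circle gives 34x² − 972x + 7094 = 0.
Discriminant = (−972)² − 4·34·(7094) = −20000 < 0.
No real roots: the line does not meet the circle.

0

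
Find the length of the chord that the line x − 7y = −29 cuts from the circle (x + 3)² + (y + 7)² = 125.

From the line, y = (29 + x)/7. Substituting:
50x² + 450x + 400 = 0  ⟹  x² + 9x + 8 = 0
x = −1 or x = −8, giving (−1, 4) and (−8, 3).
|(−1, 4) − (−8, 3)| = √((7)² + (1)²) = 5√2.

5√2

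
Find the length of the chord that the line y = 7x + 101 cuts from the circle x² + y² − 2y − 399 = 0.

The distance from (0, 1) to the line is 100/√50, and r² = 400.
Chord = 2√(r² − d²) = 2·√(200) = 20√2.

20√2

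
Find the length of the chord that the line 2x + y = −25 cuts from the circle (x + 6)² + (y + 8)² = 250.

14√5

From the line, y = −2x − 25. Substituting:
5x² + 80x + 75 = 0  ⟹  x² + 16x + 15 = 0
x = −1 or x = −15, giving (−1, −23) and (−15, 5).
Chord length = distance between (−1, −23) and (−15, 5) = √980 = 14√5.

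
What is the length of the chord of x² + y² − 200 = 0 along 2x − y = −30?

Express y = 2x + 30 and substitute into the circle:
5x² + 120x + 700 = 0  ⟹  x² + 24x + 140 = 0
x = −10 or x = −14, giving (−10, 10) and (−14, 2).
|(−10, 10) − (−14, 2)| = √((4)² + (8)²) = 4√5.

4√5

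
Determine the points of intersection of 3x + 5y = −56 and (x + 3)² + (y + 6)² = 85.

From the line, y = (−56 − 3x)/5. Substituting:
34x² + 306x − 1224 = 0  ⟹  x² + 9x − 36 = 0
x = 3 or x = −12, giving (3, −13) and (−12, −4).

(−12, −4) and (3, −13)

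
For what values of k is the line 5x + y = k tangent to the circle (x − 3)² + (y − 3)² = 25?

For a tangent, require d(centre, line) = r = 5.
|5·3 + 1·3 − k| / √26 = 5
|k − (18)| = 5√26.

k = 18 ± 5√26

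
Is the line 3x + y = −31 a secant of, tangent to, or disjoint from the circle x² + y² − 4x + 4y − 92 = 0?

Substituting the line into the circle gives 10x² + 170x + 745 = 0.
Δ = 28900 − 29800 = −900.
No real roots: the line does not meet the circle.

disjoint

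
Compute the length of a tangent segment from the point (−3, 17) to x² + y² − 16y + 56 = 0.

√82

The centre is (0, 8) and r = 2√2. The square of the distance from P to the centre is 9 + 81 = 90.
The tangent meets the radius at right angles, so tangent² = |PO|² − r² = 90 − 8 = 82.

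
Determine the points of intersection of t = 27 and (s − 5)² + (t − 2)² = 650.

Express t = 27 and substitute into the circle:
s² − 10s = 0
s = 10 or s = 0, giving (10, 27) and (0, 27).

(0, 27) and (10, 27)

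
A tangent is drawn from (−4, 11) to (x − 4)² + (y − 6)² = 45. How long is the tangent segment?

With centre O = (4, 6), |OP|² = 89 and r² = 45.
Power of the point: PT² = |PO|² − r² = 44, so PT = 2√11.

2√11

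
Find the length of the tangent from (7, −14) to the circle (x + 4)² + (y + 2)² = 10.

√255

With centre O = (−4, −2), |OP|² = 265 and r² = 10.
Power of the point: PT² = |PO|² − r² = 255, so PT = √255.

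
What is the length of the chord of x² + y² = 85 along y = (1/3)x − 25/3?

Centre (0, 0), r² = 85. Perpendicular distance d from centre to line = |−25| / √10 = 25/√10.
Chord = 2√(r² − d²) = 2·√(45/2) = 3√10.

3√10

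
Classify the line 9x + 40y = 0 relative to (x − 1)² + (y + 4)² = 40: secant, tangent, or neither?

Centre (1, −4), r² = 40. Distance² from centre to line = (−151)²/1681 = 22801/1681.
Since d² < r², the line cuts the circle twice.

secant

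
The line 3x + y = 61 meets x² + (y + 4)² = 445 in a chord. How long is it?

From the line, y = −3x + 61. Substituting:
10x² − 390x + 3780 = 0  ⟹  x² − 39x + 378 = 0
x = 21 or x = 18, giving (21, −2) and (18, 7).
Chord length = distance between (21, −2) and (18, 7) = √90 = 3√10.

3√10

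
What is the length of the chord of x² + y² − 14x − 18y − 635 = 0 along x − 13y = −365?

3√170

Express y = (365 + x)/13 and substitute into the circle:
170x² − 1870x − 59500 = 0  ⟹  x² − 11x − 350 = 0
x = 25 or x = −14, giving (25, 30) and (−14, 27).
|(25, 30) − (−14, 27)| = √((39)² + (3)²) = 3√170.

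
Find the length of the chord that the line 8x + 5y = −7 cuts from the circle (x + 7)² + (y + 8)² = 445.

4√89

Substitute y = (−7 − 8x)/5:
89x² − 178x − 8811 = 0  ⟹  x² − 2x − 99 = 0
x = 11 or x = −9, giving (11, −19) and (−9, 13).
Chord length = distance between (11, −19) and (−9, 13) = √1424 = 4√89.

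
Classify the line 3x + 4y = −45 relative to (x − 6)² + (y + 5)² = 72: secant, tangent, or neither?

neither

Substituting the line into the circle gives 25x² − 42x + 49 = 0.
Δ = 1764 − 4900 = −3136.
No real roots: the line does not meet the circle.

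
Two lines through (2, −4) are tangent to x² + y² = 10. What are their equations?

Let a tangent through (2, −4) have slope m. Its distance from (0, 0) must equal √10:
[m·(−2) − (4)]² = 10(m² + 1)
3m² − 8m − 3 = 0, so m = −1/3 or m = 3.
With m = −1/3: x + 3y = −10. With m = 3: 3x − y = 10.

x + 3y = −10 and 3x − y = 10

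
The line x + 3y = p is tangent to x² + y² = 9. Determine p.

Tangency holds when the distance from the centre (0, 0) to the line equals the radius 3:
|1·0 + 3·0 − p| / √10 = 3
|p| = 3√10.

p = ±3√10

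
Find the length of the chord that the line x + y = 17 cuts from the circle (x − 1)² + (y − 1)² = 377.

Centre (1, 1), r² = 377. Perpendicular distance d from centre to line = |−15| / √2 = 15/√2.
Chord = 2√(r² − d²) = 2·√(529/2) = 23√2.

23√2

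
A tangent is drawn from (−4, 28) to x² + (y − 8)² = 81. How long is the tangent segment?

With centre O = (0, 8), |OP|² = 416 and r² = 81.
Power of the point: PT² = |PO|² − r² = 335, so PT = √335.

√335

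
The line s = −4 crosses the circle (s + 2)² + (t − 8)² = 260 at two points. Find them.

(−4, −8) and (−4, 24)

The line gives s = −4. Substituting into the circle:
t² − 16t − 192 = 0
t = 24 or t = −8, giving (−4, 24) and (−4, −8).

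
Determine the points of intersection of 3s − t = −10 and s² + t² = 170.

(−7, −11) and (1, 13)

Substitute t = 3s + 10:
10s² + 60s − 70 = 0  ⟹  s² + 6s − 7 = 0
s = 1 or s = −7, giving (1, 13) and (−7, −11).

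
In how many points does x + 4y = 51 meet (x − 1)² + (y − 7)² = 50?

Substituting the line into the circle gives 17x² − 78x − 255 = 0.
Δ = 6084 − (−17340) = 23424.
Two real roots: the line is a secant.

2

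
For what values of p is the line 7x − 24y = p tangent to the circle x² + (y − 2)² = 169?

p = −373 or p = 277

Tangency holds when the distance from the centre (0, 2) to the line equals the radius 13:
|7·0 − 24·2 − p| / √625 = 13
|p − (−48)| = 13·25, so p = 277 or p = −373.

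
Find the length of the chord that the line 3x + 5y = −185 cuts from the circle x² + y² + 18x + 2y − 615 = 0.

√34

Centre (−9, −1), r² = 697. Perpendicular distance d from centre to line = |153| / √34 = 153/√34.
Half the chord is √(r² − d²) = √(17/2), so the full chord is √34.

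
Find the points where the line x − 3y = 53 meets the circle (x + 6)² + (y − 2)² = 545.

From the line, y = (−53 + x)/3. Substituting:
10x² − 10x − 1100 = 0  ⟹  x² − x − 110 = 0
x = 11 or x = −10, giving (11, −14) and (−10, −21).

(−10, −21) and (11, −14)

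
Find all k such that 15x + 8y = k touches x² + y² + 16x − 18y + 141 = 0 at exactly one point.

The line touches the circle iff its distance from (−8, 9) is 2:
|15·(−8) + 8·9 − k| / √289 = 2
|k − (−48)| = 2·17, so k = −14 or k = −82.

k = −82 or k = −14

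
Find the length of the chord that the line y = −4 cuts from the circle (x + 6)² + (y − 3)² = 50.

Substitute y = −4:
x² + 12x + 35 = 0
x = −5 or x = −7, giving (−5, −4) and (−7, −4).
Chord length = distance between (−5, −4) and (−7, −4) = √4 = 2.

2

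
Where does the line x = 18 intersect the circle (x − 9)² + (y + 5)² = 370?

(18, −22) and (18, 12)

The line gives x = 18. Substituting into the circle:
y² + 10y − 264 = 0
y = 12 or y = −22, giving (18, 12) and (18, −22).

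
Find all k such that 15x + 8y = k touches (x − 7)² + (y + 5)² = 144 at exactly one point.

Tangency holds when the distance from the centre (7, −5) to the line equals the radius 12:
|15·7 + 8·(−5) − k| / √289 = 12
|k − (65)| = 12·17, so k = 269 or k = −139.

k = −139 or k = 269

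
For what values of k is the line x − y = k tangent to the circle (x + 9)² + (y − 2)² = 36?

The line touches the circle iff its distance from (−9, 2) is 6:
|1·(−9) − 1·2 − k| / √2 = 6
|k − (−11)| = 6√2.

k = −11 ± 6√2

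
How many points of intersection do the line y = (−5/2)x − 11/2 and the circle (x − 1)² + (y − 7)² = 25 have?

d² = (5·1 + 2·7 − (−11))²/29 = 900/29; r² = 25.
Since d² > r², the line lies outside the circle.

0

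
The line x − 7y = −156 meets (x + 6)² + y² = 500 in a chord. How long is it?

The distance from (−6, 0) to the line is 150/√50, and r² = 500.
Chord = 2√(r² − d²) = 2·√(50) = 10√2.

10√2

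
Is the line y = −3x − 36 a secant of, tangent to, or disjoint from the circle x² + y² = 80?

disjoint

Substituting the line into the circle gives 10x² + 216x + 1216 = 0.
Discriminant = (216)² − 4·10·(1216) = −1984 < 0.
No real roots: the line does not meet the circle.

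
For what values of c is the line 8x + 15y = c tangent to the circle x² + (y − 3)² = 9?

c = −6 or c = 96

The line touches the circle iff its distance from (0, 3) is 3:
|8·0 + 15·3 − c| / √289 = 3
|c − (45)| = 3·17, so c = 96 or c = −6.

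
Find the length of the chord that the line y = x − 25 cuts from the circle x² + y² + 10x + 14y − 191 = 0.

Express y = x − 25 and substitute into the circle:
2x² − 26x + 84 = 0  ⟹  x² − 13x + 42 = 0
x = 7 or x = 6, giving (7, −18) and (6, −19).
|(7, −18) − (6, −19)| = √((1)² + (1)²) = √2.

√2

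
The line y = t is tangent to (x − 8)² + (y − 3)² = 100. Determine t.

t = −7 or t = 13

Tangency holds when the distance from the centre (8, 3) to the line equals the radius 10:
|0·8 + 1·3 − t| / √1 = 10
|t − (3)| = 10, so t = 13 or t = −7.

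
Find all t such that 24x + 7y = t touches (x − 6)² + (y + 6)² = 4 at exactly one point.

t = 52 or t = 152

Tangency holds when the distance from the centre (6, −6) to the line equals the radius 2:
|24·6 + 7·(−6) − t| / √625 = 2
|t − (102)| = 2·25, so t = 152 or t = 52.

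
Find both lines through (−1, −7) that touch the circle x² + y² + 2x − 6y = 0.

Write the tangent as mx − y + (−7 − m·(−1)) = 0 and set its distance from the centre to √10:
(0m − (10))² = 10(m² + 1)
m² − 9 = 0, so m = 3 or m = −3.
Through (−1, −7) these give 3x − y = 4 and 3x + y = −10.

3x − y = 4 and 3x + y = −10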